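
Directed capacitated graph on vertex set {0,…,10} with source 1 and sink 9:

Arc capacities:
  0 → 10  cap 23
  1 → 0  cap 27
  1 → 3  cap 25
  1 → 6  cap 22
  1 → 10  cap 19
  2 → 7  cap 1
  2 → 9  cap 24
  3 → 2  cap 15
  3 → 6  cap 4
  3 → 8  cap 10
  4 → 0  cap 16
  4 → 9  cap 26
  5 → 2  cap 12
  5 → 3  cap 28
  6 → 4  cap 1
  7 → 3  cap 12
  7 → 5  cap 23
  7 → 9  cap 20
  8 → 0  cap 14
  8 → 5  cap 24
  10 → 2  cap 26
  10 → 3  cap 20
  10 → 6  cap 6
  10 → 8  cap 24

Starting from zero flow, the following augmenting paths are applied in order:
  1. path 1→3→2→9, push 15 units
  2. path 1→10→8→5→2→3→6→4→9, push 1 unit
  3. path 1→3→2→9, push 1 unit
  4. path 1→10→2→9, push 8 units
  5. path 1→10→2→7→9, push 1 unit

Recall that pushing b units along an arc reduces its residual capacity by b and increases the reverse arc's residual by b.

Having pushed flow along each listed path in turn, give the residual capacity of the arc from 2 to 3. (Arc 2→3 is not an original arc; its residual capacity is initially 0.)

after path 1 (1→3→2→9, push 15): res(2,3)=15
after path 2 (1→10→8→5→2→3→6→4→9, push 1): res(2,3)=14
after path 3 (1→3→2→9, push 1): res(2,3)=15
after path 4 (1→10→2→9, push 8): res(2,3)=15
after path 5 (1→10→2→7→9, push 1): res(2,3)=15

Residual capacity of (2,3): 15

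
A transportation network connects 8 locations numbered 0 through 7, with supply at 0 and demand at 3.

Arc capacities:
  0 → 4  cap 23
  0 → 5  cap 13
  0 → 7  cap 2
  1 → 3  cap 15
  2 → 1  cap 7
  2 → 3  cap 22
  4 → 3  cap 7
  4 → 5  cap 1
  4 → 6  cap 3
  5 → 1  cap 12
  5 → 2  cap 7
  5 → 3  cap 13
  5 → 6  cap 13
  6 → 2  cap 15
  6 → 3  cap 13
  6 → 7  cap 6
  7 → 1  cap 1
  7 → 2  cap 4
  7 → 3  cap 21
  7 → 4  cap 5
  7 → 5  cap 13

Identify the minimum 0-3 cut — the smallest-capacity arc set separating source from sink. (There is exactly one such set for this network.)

augment #1: 0→4→3 push 7
augment #2: 0→5→3 push 13
augment #3: 0→7→3 push 2
augment #4: 0→4→6→3 push 3
augment #5: 0→4→5→1→3 push 1
max flow = 26; residual-reachable set from 0 gives S-side
cut edges (S→T): {(0,5), (0,7), (4,3), (4,5), (4,6)} total cap 26

Min-cut arcs: {(0,5), (0,7), (4,3), (4,5), (4,6)} (total capacity 26)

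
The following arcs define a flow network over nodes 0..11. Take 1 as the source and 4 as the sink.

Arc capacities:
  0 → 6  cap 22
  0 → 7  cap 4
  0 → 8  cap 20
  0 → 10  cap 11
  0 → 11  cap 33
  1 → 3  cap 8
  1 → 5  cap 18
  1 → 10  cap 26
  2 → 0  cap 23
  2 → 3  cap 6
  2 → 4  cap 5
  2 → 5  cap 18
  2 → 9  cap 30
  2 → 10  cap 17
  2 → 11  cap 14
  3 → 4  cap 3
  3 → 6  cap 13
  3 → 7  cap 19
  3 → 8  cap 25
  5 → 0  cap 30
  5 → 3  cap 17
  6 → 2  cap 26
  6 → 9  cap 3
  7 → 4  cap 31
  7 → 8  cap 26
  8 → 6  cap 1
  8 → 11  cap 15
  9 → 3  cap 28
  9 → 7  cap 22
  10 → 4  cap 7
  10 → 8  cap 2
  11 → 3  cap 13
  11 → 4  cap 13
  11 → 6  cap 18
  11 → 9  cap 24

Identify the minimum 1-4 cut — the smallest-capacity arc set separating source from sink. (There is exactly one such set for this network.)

Min-cut arcs: {(1,3), (1,5), (10,4), (10,8)} (total capacity 35)

augment #1: 1→3→4 push 3
augment #2: 1→10→4 push 7
augment #3: 1→3→7→4 push 5
augment #4: 1→5→0→7→4 push 4
augment #5: 1→5→0→11→4 push 13
augment #6: 1→5→3→7→4 push 1
augment #7: 1→10→8→6→2→4 push 1
augment #8: 1→10→8→11→3→7→4 push 1
max flow = 35; residual-reachable set from 1 gives S-side
cut edges (S→T): {(1,3), (1,5), (10,4), (10,8)} total cap 35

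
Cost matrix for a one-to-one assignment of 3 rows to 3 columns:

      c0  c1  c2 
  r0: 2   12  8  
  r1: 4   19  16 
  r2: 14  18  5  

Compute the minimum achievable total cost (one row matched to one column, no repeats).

Minimum assignment cost: 21

optimal assignment: row0→col1 (cost 12), row1→col0 (cost 4), row2→col2 (cost 5)
total = 12 + 4 + 5 = 21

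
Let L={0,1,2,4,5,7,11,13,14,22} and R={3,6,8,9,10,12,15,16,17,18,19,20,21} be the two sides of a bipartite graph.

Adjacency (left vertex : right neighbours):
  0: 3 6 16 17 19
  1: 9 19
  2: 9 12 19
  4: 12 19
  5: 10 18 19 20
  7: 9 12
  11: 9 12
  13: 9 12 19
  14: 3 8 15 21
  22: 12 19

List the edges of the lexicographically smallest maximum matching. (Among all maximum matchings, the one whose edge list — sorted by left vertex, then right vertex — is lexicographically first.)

|M| = 6 (so the lex-smallest maximum matching has 6 edges)
process left vertices in ascending order; for each, take the smallest-labelled available neighbour that still permits 6 edges overall, or leave it unmatched if none does
lex-smallest matching: {0-3, 1-9, 2-12, 4-19, 5-10, 14-8}

Lex-smallest maximum matching: {(0,3), (1,9), (2,12), (4,19), (5,10), (14,8)}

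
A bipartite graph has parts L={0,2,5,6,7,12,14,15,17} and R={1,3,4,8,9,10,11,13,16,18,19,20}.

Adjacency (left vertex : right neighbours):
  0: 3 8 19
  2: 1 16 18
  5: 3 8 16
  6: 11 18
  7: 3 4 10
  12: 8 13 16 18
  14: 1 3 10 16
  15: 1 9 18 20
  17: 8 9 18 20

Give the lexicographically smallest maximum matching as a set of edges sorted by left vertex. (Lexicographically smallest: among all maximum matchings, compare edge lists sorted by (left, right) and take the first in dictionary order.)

|M| = 9 (so the lex-smallest maximum matching has 9 edges)
process left vertices in ascending order; for each, take the smallest-labelled available neighbour that still permits 9 edges overall, or leave it unmatched if none does
lex-smallest matching: {0-3, 2-1, 5-8, 6-11, 7-4, 12-13, 14-10, 15-9, 17-18}

Lex-smallest maximum matching: {(0,3), (2,1), (5,8), (6,11), (7,4), (12,13), (14,10), (15,9), (17,18)}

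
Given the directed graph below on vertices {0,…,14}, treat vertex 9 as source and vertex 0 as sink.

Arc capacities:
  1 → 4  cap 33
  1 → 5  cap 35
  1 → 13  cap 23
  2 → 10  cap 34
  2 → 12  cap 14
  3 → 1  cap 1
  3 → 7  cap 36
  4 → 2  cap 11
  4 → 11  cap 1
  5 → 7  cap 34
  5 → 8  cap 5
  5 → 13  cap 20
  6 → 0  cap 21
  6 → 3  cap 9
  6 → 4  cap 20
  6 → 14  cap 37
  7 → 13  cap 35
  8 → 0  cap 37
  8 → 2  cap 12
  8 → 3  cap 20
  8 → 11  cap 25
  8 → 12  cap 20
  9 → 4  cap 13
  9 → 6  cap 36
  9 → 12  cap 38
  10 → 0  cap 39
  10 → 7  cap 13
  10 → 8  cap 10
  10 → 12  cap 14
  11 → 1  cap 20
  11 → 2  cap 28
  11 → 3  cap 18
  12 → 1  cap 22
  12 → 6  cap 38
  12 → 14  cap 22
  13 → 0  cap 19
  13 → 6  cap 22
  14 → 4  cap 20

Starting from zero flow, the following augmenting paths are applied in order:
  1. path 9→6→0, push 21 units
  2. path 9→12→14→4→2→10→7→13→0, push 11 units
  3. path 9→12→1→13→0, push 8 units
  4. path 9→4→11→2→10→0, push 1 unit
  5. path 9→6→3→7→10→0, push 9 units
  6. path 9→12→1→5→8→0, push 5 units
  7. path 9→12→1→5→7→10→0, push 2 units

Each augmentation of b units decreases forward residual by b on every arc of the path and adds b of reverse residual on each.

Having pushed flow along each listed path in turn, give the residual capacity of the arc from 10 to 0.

Residual capacity of (10,0): 27

after path 1 (9→6→0, push 21): res(10,0)=39
after path 2 (9→12→14→4→2→10→7→13→0, push 11): res(10,0)=39
after path 3 (9→12→1→13→0, push 8): res(10,0)=39
after path 4 (9→4→11→2→10→0, push 1): res(10,0)=38
after path 5 (9→6→3→7→10→0, push 9): res(10,0)=29
after path 6 (9→12→1→5→8→0, push 5): res(10,0)=29
after path 7 (9→12→1→5→7→10→0, push 2): res(10,0)=27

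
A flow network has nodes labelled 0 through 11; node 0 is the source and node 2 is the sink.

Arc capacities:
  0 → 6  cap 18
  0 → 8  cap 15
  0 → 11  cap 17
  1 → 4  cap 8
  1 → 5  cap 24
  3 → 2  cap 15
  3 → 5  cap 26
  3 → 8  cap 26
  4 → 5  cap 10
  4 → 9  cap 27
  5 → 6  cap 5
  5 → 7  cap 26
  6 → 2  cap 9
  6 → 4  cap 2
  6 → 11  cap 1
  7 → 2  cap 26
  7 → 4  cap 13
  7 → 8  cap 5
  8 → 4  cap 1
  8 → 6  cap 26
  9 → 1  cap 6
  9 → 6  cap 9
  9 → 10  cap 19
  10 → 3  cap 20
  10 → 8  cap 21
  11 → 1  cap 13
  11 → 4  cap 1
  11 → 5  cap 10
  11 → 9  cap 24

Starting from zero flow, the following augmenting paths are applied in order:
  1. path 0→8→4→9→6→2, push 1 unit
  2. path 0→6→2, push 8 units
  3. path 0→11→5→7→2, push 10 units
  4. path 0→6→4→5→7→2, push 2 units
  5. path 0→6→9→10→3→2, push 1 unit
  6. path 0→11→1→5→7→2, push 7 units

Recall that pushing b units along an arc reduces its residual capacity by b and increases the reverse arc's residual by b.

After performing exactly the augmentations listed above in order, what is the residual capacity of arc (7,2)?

after path 1 (0→8→4→9→6→2, push 1): res(7,2)=26
after path 2 (0→6→2, push 8): res(7,2)=26
after path 3 (0→11→5→7→2, push 10): res(7,2)=16
after path 4 (0→6→4→5→7→2, push 2): res(7,2)=14
after path 5 (0→6→9→10→3→2, push 1): res(7,2)=14
after path 6 (0→11→1→5→7→2, push 7): res(7,2)=7

Residual capacity of (7,2): 7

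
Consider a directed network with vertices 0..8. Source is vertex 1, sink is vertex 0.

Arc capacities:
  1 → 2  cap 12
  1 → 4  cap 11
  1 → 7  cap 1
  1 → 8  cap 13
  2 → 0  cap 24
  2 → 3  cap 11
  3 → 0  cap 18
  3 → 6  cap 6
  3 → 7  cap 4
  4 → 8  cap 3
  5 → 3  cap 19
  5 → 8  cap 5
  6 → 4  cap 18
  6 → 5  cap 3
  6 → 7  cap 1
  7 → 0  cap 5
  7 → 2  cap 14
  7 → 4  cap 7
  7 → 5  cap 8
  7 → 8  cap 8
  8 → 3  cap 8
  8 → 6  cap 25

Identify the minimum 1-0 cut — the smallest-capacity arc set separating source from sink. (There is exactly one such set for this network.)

augment #1: 1→2→0 push 12
augment #2: 1→7→0 push 1
augment #3: 1→8→3→0 push 8
augment #4: 1→8→6→7→0 push 1
augment #5: 1→8→6→5→3→0 push 3
max flow = 25; residual-reachable set from 1 gives S-side
cut edges (S→T): {(1,2), (1,7), (6,5), (6,7), (8,3)} total cap 25

Min-cut arcs: {(1,2), (1,7), (6,5), (6,7), (8,3)} (total capacity 25)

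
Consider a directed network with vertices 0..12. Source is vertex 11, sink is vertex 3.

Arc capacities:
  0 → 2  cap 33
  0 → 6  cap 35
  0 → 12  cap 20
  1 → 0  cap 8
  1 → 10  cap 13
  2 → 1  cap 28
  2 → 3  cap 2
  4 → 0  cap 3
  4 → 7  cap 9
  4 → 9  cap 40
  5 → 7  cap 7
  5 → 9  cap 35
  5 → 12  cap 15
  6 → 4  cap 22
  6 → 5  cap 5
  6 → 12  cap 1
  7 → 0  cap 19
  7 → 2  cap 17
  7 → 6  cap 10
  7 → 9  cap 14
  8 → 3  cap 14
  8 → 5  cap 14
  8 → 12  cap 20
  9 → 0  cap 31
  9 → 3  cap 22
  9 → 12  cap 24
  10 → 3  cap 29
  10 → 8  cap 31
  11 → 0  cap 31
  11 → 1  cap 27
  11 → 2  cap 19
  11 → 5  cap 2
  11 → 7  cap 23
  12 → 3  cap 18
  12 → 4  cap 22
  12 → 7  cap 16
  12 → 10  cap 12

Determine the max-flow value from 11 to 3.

augment #1: 11→2→3 bottleneck 2, total now 2
augment #2: 11→0→12→3 bottleneck 18, total now 20
augment #3: 11→1→10→3 bottleneck 13, total now 33
augment #4: 11→5→9→3 bottleneck 2, total now 35
augment #5: 11→7→9→3 bottleneck 14, total now 49
augment #6: 11→0→12→10→3 bottleneck 2, total now 51
augment #7: 11→0→6→4→9→3 bottleneck 6, total now 57
augment #8: 11→0→6→12→10→3 bottleneck 1, total now 58
augment #9: 11→0→6→5→12→10→3 bottleneck 4, total now 62
augment #10: 11→7→6→5→12→10→3 bottleneck 1, total now 63
augment #11: 11→7→6→4→9→12→10→3 bottleneck 4, total now 67

Maximum flow value: 67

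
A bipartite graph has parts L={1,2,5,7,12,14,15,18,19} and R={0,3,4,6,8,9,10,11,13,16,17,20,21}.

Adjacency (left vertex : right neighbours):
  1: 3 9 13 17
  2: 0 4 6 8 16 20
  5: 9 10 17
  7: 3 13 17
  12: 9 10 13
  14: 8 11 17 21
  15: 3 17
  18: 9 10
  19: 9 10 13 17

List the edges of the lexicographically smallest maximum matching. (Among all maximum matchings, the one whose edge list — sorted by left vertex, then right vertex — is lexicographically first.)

|M| = 7 (so the lex-smallest maximum matching has 7 edges)
process left vertices in ascending order; for each, take the smallest-labelled available neighbour that still permits 7 edges overall, or leave it unmatched if none does
lex-smallest matching: {1-3, 2-0, 5-9, 7-13, 12-10, 14-8, 15-17}

Lex-smallest maximum matching: {(1,3), (2,0), (5,9), (7,13), (12,10), (14,8), (15,17)}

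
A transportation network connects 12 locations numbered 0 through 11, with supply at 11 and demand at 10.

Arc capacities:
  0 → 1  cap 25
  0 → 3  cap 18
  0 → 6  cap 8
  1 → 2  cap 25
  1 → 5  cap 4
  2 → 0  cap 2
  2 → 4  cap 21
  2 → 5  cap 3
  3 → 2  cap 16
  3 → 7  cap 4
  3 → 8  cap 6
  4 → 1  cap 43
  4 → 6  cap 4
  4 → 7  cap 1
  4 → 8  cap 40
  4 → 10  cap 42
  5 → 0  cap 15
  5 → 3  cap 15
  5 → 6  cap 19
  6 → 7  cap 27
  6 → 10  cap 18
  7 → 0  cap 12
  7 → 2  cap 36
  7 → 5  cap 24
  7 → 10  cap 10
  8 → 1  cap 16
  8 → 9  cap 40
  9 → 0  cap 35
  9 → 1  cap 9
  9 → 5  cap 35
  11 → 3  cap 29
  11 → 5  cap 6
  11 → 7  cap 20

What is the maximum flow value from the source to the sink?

augment #1: 11→7→10 bottleneck 10, total now 10
augment #2: 11→5→6→10 bottleneck 6, total now 16
augment #3: 11→3→2→4→10 bottleneck 16, total now 32
augment #4: 11→7→0→6→10 bottleneck 8, total now 40
augment #5: 11→7→2→4→10 bottleneck 2, total now 42
augment #6: 11→3→7→2→4→10 bottleneck 3, total now 45
augment #7: 11→3→7→5→6→10 bottleneck 1, total now 46
augment #8: 11→3→8→1→5→6→10 bottleneck 3, total now 49

Maximum flow value: 49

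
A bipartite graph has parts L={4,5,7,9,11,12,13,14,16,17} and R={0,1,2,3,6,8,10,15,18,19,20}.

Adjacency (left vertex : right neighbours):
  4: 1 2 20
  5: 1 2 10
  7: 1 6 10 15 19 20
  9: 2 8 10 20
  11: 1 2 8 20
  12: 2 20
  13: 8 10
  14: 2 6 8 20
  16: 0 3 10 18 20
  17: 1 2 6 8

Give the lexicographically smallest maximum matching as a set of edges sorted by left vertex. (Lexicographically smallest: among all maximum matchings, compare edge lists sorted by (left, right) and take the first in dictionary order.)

Lex-smallest maximum matching: {(4,1), (5,2), (7,15), (9,8), (11,20), (13,10), (14,6), (16,0)}

|M| = 8 (so the lex-smallest maximum matching has 8 edges)
process left vertices in ascending order; for each, take the smallest-labelled available neighbour that still permits 8 edges overall, or leave it unmatched if none does
lex-smallest matching: {4-1, 5-2, 7-15, 9-8, 11-20, 13-10, 14-6, 16-0}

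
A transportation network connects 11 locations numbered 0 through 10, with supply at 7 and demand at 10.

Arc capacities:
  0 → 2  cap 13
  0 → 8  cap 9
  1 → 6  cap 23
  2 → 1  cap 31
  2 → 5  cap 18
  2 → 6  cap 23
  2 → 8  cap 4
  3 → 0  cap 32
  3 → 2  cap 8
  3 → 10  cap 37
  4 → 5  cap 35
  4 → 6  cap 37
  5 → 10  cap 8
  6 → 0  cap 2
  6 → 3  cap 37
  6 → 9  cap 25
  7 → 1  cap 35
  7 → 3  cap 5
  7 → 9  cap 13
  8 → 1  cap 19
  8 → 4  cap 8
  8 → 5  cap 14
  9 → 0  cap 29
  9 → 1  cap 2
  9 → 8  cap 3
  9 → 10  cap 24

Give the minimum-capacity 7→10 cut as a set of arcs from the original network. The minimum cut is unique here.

augment #1: 7→3→10 push 5
augment #2: 7→9→10 push 13
augment #3: 7→1→6→3→10 push 23
max flow = 41; residual-reachable set from 7 gives S-side
cut edges (S→T): {(1,6), (7,3), (7,9)} total cap 41

Min-cut arcs: {(1,6), (7,3), (7,9)} (total capacity 41)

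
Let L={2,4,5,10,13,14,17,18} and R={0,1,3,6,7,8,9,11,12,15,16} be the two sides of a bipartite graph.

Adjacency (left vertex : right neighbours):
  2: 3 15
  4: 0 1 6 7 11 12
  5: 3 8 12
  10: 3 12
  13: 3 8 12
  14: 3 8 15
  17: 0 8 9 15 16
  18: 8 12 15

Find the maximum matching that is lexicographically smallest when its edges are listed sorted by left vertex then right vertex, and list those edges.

|M| = 6 (so the lex-smallest maximum matching has 6 edges)
process left vertices in ascending order; for each, take the smallest-labelled available neighbour that still permits 6 edges overall, or leave it unmatched if none does
lex-smallest matching: {2-3, 4-0, 5-8, 10-12, 14-15, 17-9}

Lex-smallest maximum matching: {(2,3), (4,0), (5,8), (10,12), (14,15), (17,9)}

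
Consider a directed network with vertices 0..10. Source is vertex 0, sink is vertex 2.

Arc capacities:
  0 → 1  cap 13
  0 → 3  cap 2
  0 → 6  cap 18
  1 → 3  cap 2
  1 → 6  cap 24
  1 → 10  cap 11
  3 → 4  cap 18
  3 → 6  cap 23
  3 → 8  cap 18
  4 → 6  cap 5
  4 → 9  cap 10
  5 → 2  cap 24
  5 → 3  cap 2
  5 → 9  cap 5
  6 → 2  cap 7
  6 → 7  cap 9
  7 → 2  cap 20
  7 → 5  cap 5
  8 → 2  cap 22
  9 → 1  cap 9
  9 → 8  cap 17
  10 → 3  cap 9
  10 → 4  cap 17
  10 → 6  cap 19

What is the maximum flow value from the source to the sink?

Maximum flow value: 31

augment #1: 0→6→2 bottleneck 7, total now 7
augment #2: 0→3→8→2 bottleneck 2, total now 9
augment #3: 0→6→7→2 bottleneck 9, total now 18
augment #4: 0→1→3→8→2 bottleneck 2, total now 20
augment #5: 0→1→10→3→8→2 bottleneck 9, total now 29
augment #6: 0→1→10→4→9→8→2 bottleneck 2, total now 31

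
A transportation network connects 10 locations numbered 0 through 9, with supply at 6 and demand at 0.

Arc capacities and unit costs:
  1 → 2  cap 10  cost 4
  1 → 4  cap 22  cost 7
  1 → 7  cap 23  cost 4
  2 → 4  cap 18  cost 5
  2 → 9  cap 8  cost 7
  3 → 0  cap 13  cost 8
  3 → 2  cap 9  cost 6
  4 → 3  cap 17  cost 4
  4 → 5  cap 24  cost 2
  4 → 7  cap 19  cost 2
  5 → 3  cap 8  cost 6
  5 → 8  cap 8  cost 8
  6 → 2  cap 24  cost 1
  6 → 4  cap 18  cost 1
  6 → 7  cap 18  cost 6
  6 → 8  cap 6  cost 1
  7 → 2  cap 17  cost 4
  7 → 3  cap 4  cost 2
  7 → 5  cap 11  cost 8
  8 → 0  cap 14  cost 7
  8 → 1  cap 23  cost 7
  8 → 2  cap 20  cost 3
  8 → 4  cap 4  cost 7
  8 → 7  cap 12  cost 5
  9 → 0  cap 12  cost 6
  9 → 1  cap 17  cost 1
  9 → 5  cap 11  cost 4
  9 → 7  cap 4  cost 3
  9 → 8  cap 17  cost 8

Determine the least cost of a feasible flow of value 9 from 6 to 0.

shortest-cost path #1: 6→8→0 push 6 @ unit cost 8 (adds 48)
shortest-cost path #2: 6→4→3→0 push 3 @ unit cost 13 (adds 39)
total cost = 87

Minimum cost for 9 units: 87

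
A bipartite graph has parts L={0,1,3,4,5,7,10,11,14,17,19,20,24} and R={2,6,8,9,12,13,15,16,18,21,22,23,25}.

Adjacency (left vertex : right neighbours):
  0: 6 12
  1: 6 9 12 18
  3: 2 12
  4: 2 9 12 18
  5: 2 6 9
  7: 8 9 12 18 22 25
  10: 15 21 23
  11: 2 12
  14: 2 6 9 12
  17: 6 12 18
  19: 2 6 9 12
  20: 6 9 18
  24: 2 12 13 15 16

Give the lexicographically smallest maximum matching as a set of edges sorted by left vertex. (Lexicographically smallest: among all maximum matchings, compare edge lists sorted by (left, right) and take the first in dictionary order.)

|M| = 8 (so the lex-smallest maximum matching has 8 edges)
process left vertices in ascending order; for each, take the smallest-labelled available neighbour that still permits 8 edges overall, or leave it unmatched if none does
lex-smallest matching: {0-6, 1-9, 3-2, 4-12, 7-8, 10-15, 17-18, 24-13}

Lex-smallest maximum matching: {(0,6), (1,9), (3,2), (4,12), (7,8), (10,15), (17,18), (24,13)}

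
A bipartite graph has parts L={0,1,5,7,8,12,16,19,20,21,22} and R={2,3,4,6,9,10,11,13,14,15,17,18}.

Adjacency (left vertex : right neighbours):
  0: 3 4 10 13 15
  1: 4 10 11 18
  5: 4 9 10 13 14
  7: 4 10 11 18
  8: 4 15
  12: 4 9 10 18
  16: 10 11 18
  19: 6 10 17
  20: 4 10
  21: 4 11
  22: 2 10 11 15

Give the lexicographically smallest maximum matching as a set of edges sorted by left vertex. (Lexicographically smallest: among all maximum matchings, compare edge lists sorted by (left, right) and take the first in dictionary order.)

Lex-smallest maximum matching: {(0,3), (1,4), (5,13), (7,10), (8,15), (12,9), (16,18), (19,6), (21,11), (22,2)}

|M| = 10 (so the lex-smallest maximum matching has 10 edges)
process left vertices in ascending order; for each, take the smallest-labelled available neighbour that still permits 10 edges overall, or leave it unmatched if none does
lex-smallest matching: {0-3, 1-4, 5-13, 7-10, 8-15, 12-9, 16-18, 19-6, 21-11, 22-2}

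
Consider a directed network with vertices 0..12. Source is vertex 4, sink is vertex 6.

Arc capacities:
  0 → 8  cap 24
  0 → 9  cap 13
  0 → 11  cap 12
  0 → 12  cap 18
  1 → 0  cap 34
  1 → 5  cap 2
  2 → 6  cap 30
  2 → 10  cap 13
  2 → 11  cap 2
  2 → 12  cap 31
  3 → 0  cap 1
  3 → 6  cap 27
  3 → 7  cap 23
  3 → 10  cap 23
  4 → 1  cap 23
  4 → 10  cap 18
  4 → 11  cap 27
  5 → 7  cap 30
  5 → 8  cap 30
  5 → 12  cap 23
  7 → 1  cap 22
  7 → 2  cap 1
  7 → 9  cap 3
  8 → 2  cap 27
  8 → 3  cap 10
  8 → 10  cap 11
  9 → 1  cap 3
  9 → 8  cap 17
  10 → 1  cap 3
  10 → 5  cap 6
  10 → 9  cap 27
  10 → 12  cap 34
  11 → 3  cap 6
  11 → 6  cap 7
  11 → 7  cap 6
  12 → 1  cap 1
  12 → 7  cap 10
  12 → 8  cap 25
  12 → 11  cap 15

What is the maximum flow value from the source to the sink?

Maximum flow value: 51

augment #1: 4→11→6 bottleneck 7, total now 7
augment #2: 4→11→3→6 bottleneck 6, total now 13
augment #3: 4→11→7→2→6 bottleneck 1, total now 14
augment #4: 4→1→0→8→2→6 bottleneck 23, total now 37
augment #5: 4→10→5→8→2→6 bottleneck 4, total now 41
augment #6: 4→10→5→8→3→6 bottleneck 2, total now 43
augment #7: 4→10→9→8→3→6 bottleneck 8, total now 51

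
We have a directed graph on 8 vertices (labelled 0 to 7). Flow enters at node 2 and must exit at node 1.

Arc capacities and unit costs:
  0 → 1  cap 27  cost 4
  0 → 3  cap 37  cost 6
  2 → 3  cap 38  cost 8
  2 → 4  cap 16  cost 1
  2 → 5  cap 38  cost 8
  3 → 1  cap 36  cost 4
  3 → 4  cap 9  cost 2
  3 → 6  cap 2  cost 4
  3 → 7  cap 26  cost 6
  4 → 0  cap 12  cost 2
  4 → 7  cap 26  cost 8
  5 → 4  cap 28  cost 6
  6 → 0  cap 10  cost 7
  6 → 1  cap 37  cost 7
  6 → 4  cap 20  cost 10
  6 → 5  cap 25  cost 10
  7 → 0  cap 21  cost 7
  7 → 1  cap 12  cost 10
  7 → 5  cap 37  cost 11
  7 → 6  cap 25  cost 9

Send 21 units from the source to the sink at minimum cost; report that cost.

shortest-cost path #1: 2→4→0→1 push 12 @ unit cost 7 (adds 84)
shortest-cost path #2: 2→3→1 push 9 @ unit cost 12 (adds 108)
total cost = 192

Minimum cost for 21 units: 192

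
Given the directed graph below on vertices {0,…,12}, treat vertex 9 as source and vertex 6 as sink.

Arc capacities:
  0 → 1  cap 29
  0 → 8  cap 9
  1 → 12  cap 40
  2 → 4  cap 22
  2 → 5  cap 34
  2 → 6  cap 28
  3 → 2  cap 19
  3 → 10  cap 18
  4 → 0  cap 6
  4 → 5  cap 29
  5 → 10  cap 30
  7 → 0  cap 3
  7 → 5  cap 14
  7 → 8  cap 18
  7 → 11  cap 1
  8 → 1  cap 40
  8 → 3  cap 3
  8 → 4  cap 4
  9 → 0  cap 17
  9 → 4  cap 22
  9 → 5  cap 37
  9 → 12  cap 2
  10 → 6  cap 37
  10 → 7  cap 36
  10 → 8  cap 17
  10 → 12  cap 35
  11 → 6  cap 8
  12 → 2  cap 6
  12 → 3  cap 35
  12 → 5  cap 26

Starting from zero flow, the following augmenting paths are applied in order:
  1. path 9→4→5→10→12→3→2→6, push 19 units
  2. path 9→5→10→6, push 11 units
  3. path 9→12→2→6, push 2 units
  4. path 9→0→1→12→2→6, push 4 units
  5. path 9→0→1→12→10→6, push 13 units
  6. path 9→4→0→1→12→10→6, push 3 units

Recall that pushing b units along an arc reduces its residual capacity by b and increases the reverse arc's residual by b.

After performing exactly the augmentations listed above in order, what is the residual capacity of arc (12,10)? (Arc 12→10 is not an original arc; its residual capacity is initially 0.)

after path 1 (9→4→5→10→12→3→2→6, push 19): res(12,10)=19
after path 2 (9→5→10→6, push 11): res(12,10)=19
after path 3 (9→12→2→6, push 2): res(12,10)=19
after path 4 (9→0→1→12→2→6, push 4): res(12,10)=19
after path 5 (9→0→1→12→10→6, push 13): res(12,10)=6
after path 6 (9→4→0→1→12→10→6, push 3): res(12,10)=3

Residual capacity of (12,10): 3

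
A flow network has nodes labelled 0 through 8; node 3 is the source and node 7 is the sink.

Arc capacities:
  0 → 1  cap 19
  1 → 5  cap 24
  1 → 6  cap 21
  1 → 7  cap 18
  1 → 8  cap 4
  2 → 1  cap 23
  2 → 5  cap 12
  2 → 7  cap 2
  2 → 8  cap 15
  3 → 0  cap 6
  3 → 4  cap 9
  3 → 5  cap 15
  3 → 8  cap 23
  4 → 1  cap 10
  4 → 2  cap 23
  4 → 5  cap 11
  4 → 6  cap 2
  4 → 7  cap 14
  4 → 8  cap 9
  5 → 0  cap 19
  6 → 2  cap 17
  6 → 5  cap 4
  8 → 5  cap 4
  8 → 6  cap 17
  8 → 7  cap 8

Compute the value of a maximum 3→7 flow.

augment #1: 3→4→7 bottleneck 9, total now 9
augment #2: 3→8→7 bottleneck 8, total now 17
augment #3: 3→0→1→7 bottleneck 6, total now 23
augment #4: 3→5→0→1→7 bottleneck 12, total now 35
augment #5: 3→8→6→2→7 bottleneck 2, total now 37

Maximum flow value: 37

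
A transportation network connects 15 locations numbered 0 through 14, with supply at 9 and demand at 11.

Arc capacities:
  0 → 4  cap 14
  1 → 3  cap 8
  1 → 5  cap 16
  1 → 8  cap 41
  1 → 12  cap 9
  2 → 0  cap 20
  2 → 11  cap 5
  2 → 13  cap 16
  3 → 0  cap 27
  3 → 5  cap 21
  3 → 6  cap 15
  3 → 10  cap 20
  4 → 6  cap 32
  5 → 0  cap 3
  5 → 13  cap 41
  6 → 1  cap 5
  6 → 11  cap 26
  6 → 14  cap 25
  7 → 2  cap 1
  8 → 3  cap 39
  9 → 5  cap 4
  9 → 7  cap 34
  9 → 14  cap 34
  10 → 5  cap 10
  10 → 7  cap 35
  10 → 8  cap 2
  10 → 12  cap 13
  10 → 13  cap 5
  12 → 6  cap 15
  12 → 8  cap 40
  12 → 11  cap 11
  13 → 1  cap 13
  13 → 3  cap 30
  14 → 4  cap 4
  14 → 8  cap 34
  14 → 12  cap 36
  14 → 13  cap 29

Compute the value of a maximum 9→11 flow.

Maximum flow value: 38

augment #1: 9→7→2→11 bottleneck 1, total now 1
augment #2: 9→14→12→11 bottleneck 11, total now 12
augment #3: 9→14→4→6→11 bottleneck 4, total now 16
augment #4: 9→14→12→6→11 bottleneck 15, total now 31
augment #5: 9→5→0→4→6→11 bottleneck 3, total now 34
augment #6: 9→5→13→3→6→11 bottleneck 1, total now 35
augment #7: 9→14→8→3→6→11 bottleneck 3, total now 38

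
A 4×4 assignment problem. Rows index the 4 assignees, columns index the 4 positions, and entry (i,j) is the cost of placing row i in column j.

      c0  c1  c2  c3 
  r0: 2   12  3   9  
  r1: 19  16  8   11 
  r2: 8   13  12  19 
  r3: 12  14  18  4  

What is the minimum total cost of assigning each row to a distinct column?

optimal assignment: row0→col0 (cost 2), row1→col2 (cost 8), row2→col1 (cost 13), row3→col3 (cost 4)
total = 2 + 8 + 13 + 4 = 27

Minimum assignment cost: 27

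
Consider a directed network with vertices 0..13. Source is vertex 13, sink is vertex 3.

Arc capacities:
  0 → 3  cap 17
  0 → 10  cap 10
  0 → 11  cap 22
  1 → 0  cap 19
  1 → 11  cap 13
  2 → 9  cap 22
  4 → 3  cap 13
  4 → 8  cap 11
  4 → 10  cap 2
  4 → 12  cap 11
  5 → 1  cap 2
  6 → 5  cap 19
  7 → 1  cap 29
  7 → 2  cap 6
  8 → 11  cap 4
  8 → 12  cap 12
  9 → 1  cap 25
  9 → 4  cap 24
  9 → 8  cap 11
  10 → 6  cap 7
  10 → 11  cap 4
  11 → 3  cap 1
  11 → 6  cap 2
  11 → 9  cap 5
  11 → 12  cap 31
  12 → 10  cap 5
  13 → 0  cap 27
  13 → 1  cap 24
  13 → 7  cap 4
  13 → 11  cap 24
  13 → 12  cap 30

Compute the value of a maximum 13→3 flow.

augment #1: 13→0→3 bottleneck 17, total now 17
augment #2: 13→11→3 bottleneck 1, total now 18
augment #3: 13→11→9→4→3 bottleneck 5, total now 23
augment #4: 13→7→2→9→4→3 bottleneck 4, total now 27

Maximum flow value: 27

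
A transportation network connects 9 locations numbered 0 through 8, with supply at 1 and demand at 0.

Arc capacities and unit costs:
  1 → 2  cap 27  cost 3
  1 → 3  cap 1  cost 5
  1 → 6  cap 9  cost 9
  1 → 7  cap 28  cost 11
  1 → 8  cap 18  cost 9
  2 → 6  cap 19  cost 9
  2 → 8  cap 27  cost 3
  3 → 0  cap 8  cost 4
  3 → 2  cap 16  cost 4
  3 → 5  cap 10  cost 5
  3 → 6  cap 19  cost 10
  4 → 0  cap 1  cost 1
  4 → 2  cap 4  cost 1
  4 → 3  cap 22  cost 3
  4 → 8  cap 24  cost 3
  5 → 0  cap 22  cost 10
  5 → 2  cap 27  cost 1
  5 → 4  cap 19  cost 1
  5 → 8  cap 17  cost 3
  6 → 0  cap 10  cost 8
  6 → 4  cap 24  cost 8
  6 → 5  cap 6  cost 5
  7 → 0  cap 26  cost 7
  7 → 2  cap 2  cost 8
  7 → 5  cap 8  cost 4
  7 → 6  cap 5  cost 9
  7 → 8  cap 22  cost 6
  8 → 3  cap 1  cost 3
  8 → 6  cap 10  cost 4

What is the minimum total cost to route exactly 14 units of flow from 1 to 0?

Minimum cost for 14 units: 228

shortest-cost path #1: 1→3→0 push 1 @ unit cost 9 (adds 9)
shortest-cost path #2: 1→2→8→3→0 push 1 @ unit cost 13 (adds 13)
shortest-cost path #3: 1→6→5→4→0 push 1 @ unit cost 16 (adds 16)
shortest-cost path #4: 1→6→0 push 8 @ unit cost 17 (adds 136)
shortest-cost path #5: 1→7→0 push 3 @ unit cost 18 (adds 54)
total cost = 228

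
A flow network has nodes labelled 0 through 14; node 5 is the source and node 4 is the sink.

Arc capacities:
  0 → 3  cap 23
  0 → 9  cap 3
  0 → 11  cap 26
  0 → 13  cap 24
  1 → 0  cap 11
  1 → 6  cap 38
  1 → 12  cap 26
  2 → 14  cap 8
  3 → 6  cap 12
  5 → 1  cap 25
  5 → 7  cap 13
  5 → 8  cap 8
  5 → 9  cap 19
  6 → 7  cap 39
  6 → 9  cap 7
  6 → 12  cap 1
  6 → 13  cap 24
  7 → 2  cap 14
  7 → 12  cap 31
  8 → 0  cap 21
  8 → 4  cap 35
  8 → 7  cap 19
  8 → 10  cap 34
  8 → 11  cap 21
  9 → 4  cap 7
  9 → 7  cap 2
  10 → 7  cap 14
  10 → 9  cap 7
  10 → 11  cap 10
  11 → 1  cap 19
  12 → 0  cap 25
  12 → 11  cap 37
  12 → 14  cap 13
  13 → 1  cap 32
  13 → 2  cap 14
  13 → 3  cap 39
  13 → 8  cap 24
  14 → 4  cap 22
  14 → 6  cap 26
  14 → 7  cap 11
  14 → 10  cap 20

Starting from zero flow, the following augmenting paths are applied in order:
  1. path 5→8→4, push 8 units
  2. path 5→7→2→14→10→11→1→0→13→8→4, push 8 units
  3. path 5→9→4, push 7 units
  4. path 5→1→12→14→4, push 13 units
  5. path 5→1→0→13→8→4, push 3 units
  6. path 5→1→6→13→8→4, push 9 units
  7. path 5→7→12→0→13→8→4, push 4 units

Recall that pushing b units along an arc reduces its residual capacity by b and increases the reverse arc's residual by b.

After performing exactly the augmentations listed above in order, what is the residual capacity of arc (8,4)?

after path 1 (5→8→4, push 8): res(8,4)=27
after path 2 (5→7→2→14→10→11→1→0→13→8→4, push 8): res(8,4)=19
after path 3 (5→9→4, push 7): res(8,4)=19
after path 4 (5→1→12→14→4, push 13): res(8,4)=19
after path 5 (5→1→0→13→8→4, push 3): res(8,4)=16
after path 6 (5→1→6→13→8→4, push 9): res(8,4)=7
after path 7 (5→7→12→0→13→8→4, push 4): res(8,4)=3

Residual capacity of (8,4): 3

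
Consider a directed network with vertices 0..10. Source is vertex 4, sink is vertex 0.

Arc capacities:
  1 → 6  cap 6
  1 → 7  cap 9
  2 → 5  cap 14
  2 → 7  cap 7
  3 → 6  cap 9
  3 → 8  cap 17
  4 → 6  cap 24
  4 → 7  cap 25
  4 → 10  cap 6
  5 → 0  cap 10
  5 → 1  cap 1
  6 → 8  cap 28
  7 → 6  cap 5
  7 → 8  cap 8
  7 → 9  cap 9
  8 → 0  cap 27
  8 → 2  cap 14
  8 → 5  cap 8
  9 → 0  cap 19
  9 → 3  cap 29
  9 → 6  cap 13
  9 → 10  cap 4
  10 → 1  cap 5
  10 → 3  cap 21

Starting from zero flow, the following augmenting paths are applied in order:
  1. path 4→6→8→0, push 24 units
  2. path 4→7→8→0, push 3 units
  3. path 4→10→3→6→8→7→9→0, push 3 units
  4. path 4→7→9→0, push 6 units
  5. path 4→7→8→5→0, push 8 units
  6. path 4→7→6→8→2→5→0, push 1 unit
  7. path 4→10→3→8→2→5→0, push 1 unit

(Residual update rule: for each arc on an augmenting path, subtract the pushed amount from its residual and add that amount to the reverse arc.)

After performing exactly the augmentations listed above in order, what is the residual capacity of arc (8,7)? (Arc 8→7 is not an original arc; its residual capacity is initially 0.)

after path 1 (4→6→8→0, push 24): res(8,7)=0
after path 2 (4→7→8→0, push 3): res(8,7)=3
after path 3 (4→10→3→6→8→7→9→0, push 3): res(8,7)=0
after path 4 (4→7→9→0, push 6): res(8,7)=0
after path 5 (4→7→8→5→0, push 8): res(8,7)=8
after path 6 (4→7→6→8→2→5→0, push 1): res(8,7)=8
after path 7 (4→10→3→8→2→5→0, push 1): res(8,7)=8

Residual capacity of (8,7): 8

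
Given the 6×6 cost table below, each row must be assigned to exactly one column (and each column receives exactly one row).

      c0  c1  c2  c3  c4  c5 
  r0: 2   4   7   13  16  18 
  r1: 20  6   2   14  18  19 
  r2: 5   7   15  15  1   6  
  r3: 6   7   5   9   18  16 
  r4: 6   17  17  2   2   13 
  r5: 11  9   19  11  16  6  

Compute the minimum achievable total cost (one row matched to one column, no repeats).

optimal assignment: row0→col0 (cost 2), row1→col2 (cost 2), row2→col4 (cost 1), row3→col1 (cost 7), row4→col3 (cost 2), row5→col5 (cost 6)
total = 2 + 2 + 1 + 7 + 2 + 6 = 20

Minimum assignment cost: 20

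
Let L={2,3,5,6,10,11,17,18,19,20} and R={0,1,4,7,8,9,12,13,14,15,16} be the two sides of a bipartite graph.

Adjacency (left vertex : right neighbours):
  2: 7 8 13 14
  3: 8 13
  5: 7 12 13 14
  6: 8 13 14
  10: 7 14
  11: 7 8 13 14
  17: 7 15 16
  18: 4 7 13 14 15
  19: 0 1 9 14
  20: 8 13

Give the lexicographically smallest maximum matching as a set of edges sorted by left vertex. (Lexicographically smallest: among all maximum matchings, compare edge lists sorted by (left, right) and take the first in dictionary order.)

|M| = 8 (so the lex-smallest maximum matching has 8 edges)
process left vertices in ascending order; for each, take the smallest-labelled available neighbour that still permits 8 edges overall, or leave it unmatched if none does
lex-smallest matching: {2-7, 3-8, 5-12, 6-13, 10-14, 17-15, 18-4, 19-0}

Lex-smallest maximum matching: {(2,7), (3,8), (5,12), (6,13), (10,14), (17,15), (18,4), (19,0)}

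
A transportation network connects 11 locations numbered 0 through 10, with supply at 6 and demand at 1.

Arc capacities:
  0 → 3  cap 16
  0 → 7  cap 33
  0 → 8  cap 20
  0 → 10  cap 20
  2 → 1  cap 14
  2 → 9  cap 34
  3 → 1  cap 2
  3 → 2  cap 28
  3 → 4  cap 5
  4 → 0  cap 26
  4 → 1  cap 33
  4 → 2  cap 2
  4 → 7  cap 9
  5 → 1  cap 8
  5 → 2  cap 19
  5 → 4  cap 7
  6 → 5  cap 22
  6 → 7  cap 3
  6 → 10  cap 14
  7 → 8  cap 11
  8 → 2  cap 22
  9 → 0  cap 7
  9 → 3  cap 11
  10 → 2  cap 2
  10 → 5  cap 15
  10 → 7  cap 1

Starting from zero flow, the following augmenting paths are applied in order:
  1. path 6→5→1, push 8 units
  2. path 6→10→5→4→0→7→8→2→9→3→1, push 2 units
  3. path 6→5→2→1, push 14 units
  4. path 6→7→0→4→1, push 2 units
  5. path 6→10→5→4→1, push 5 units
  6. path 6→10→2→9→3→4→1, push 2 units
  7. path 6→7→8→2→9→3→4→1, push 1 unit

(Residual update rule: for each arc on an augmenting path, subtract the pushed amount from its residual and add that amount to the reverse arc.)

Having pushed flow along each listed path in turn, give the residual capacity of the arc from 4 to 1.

after path 1 (6→5→1, push 8): res(4,1)=33
after path 2 (6→10→5→4→0→7→8→2→9→3→1, push 2): res(4,1)=33
after path 3 (6→5→2→1, push 14): res(4,1)=33
after path 4 (6→7→0→4→1, push 2): res(4,1)=31
after path 5 (6→10→5→4→1, push 5): res(4,1)=26
after path 6 (6→10→2→9→3→4→1, push 2): res(4,1)=24
after path 7 (6→7→8→2→9→3→4→1, push 1): res(4,1)=23

Residual capacity of (4,1): 23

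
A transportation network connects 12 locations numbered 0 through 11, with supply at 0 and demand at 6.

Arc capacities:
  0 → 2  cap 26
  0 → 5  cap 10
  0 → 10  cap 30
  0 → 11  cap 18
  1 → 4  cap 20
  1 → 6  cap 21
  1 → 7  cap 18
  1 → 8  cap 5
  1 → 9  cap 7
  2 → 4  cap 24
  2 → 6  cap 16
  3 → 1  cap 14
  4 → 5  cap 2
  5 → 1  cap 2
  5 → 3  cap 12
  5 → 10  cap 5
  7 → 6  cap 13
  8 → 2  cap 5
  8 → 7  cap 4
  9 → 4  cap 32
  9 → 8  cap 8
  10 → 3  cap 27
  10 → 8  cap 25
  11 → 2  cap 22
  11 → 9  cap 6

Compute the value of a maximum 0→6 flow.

Maximum flow value: 36

augment #1: 0→2→6 bottleneck 16, total now 16
augment #2: 0→5→1→6 bottleneck 2, total now 18
augment #3: 0→5→3→1→6 bottleneck 8, total now 26
augment #4: 0→10→3→1→6 bottleneck 6, total now 32
augment #5: 0→10→8→7→6 bottleneck 4, total now 36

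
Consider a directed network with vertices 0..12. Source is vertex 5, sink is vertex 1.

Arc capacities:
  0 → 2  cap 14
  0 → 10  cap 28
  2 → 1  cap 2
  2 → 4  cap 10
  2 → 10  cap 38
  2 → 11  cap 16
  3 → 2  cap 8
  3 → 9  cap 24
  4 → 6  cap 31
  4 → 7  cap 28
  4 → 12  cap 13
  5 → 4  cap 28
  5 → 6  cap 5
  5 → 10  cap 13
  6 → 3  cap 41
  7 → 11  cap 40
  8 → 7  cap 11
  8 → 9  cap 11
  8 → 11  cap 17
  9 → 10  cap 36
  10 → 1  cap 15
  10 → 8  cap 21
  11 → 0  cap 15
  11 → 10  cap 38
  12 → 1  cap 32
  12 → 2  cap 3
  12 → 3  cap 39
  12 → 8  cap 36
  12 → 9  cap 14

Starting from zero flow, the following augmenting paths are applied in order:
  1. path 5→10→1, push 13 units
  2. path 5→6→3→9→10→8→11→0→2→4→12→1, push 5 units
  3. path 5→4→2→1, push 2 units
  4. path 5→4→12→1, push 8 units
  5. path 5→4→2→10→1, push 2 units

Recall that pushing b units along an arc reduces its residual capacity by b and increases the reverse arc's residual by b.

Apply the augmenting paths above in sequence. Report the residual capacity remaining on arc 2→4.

Residual capacity of (2,4): 9

after path 1 (5→10→1, push 13): res(2,4)=10
after path 2 (5→6→3→9→10→8→11→0→2→4→12→1, push 5): res(2,4)=5
after path 3 (5→4→2→1, push 2): res(2,4)=7
after path 4 (5→4→12→1, push 8): res(2,4)=7
after path 5 (5→4→2→10→1, push 2): res(2,4)=9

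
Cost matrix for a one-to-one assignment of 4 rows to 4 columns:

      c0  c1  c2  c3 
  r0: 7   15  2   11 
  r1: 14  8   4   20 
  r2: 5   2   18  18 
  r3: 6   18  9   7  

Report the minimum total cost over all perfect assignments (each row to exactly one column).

optimal assignment: row0→col0 (cost 7), row1→col2 (cost 4), row2→col1 (cost 2), row3→col3 (cost 7)
total = 7 + 4 + 2 + 7 = 20

Minimum assignment cost: 20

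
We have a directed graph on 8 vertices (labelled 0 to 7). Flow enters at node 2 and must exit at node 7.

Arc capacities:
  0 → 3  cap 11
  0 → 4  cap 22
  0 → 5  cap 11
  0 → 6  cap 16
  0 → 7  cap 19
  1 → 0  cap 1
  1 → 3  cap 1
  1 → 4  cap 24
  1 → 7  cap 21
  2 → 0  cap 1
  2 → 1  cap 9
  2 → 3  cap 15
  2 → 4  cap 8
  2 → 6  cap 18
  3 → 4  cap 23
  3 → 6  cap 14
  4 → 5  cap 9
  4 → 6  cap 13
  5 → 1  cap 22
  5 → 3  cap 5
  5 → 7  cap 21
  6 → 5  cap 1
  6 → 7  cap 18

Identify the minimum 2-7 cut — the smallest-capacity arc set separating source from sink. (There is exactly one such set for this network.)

augment #1: 2→0→7 push 1
augment #2: 2→1→7 push 9
augment #3: 2→6→7 push 18
augment #4: 2→4→5→7 push 8
augment #5: 2→3→4→5→7 push 1
augment #6: 2→3→6→5→7 push 1
max flow = 38; residual-reachable set from 2 gives S-side
cut edges (S→T): {(2,0), (2,1), (4,5), (6,5), (6,7)} total cap 38

Min-cut arcs: {(2,0), (2,1), (4,5), (6,5), (6,7)} (total capacity 38)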